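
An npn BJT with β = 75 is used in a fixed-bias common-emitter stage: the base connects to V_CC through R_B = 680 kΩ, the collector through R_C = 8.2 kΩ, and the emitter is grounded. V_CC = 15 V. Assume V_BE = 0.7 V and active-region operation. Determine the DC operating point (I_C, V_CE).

I_C ≈ 1.6 mA, V_CE ≈ 2.1 V

Base loop: V_CC = I_B·R_B + V_BE, so I_B = (15 − 0.7)/680 kΩ = 0.021 mA.
In the active region I_C = β·I_B = 75 × 0.021 = 1.58 mA.
Collector loop: V_CE = V_CC − I_C·R_C = 15 − 1.58×8.2 = 2.07 V.
Since V_CE = 2.07 V > V_CE(sat) ≈ 0.2 V, the transistor is in the active region as assumed.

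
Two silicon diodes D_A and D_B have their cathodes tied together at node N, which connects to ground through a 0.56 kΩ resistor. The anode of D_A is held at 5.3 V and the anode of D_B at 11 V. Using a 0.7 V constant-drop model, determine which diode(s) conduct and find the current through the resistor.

Assume both conduct. Then node N would need to be at both 5.3−0.7 = 4.6 V and 11−0.7 = 10.3 V, which is impossible.
Assume only D_B conducts: V_N = 11 − 0.7 = 10.3 V, so I_R = 10.3/0.56 = 18.4 mA.
Check D_A: its anode-to-cathode voltage is 5.3 − 10.3 = -5 V < 0.7 V, so it is off. The assumption is consistent.

Only D_B conducts; I_R ≈ 18 mA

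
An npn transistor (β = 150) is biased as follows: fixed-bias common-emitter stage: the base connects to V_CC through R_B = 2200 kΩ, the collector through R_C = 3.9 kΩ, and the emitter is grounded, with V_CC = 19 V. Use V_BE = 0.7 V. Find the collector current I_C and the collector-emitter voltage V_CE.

Base loop: V_CC = I_B·R_B + V_BE, so I_B = (19 − 0.7)/2200 kΩ = 0.00832 mA.
In the active region I_C = β·I_B = 150 × 0.00832 = 1.25 mA.
Collector loop: V_CE = V_CC − I_C·R_C = 19 − 1.25×3.9 = 14.1 V.
Since V_CE = 14.1 V > V_CE(sat) ≈ 0.2 V, the transistor is in the active region as assumed.

I_C ≈ 1.2 mA, V_CE ≈ 14 V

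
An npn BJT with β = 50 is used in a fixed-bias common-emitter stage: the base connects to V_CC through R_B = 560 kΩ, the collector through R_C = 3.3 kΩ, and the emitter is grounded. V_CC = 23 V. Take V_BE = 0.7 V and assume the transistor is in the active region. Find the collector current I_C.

Base loop: V_CC = I_B·R_B + V_BE, so I_B = (23 − 0.7)/560 kΩ = 0.0398 mA.
In the active region I_C = β·I_B = 50 × 0.0398 = 1.99 mA.
Collector loop: V_CE = V_CC − I_C·R_C = 23 − 1.99×3.3 = 16.4 V.
Since V_CE = 16.4 V > V_CE(sat) ≈ 0.2 V, the transistor is in the active region as assumed.

I_C ≈ 2 mA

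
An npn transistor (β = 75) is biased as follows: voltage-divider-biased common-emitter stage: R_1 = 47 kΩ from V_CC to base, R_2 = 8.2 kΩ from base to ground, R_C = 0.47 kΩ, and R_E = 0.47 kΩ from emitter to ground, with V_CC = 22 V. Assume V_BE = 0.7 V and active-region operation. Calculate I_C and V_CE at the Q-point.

Thevenize the base divider: V_Th = V_CC·R_2/(R_1+R_2) = 22×8.2/55.2 = 3.27 V, R_Th = R_1‖R_2 = 6.98 kΩ.
Base-emitter loop: V_Th = I_B·R_Th + V_BE + (β+1)I_B·R_E, so I_B = (3.27 − 0.7) / (6.98 + 76×0.47) = 0.0601 mA.
I_C = β·I_B = 75×0.0601 = 4.51 mA, and I_E = (β+1)I_B = 4.57 mA.
V_CE = V_CC − I_C·R_C − I_E·R_E = 22 − 4.51×0.47 − 4.57×0.47 = 17.7 V.
V_CE = 17.7 V > 0.2 V confirms active-region operation.

I_C ≈ 4.5 mA, V_CE ≈ 18 V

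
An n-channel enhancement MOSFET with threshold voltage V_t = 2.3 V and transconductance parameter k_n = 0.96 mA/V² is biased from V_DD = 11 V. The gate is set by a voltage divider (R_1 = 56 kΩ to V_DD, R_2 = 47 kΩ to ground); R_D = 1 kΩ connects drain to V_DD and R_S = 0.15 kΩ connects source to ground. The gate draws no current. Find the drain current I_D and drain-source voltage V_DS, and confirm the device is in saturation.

V_G = V_DD·R_2/(R_1+R_2) = 11×47/103 = 5.02 V.
Assume saturation: I_D = (k_n/2)(V_GS − V_t)² with V_GS = V_G − I_D·R_S = 5.02 − 0.15·I_D.
Substituting gives 0.0108·I_D² − 1.39·I_D + 3.55 = 0, with roots I_D = 2.6 or 126 mA.
The root I_D = 126 mA gives V_GS = -13.9 V ≤ V_t, so take I_D = 2.6 mA.
Then V_GS = 4.63 V and V_DS = V_DD − I_D(R_D+R_S) = 11 − 2.6×1.15 = 8.01 V.
Saturation requires V_DS ≥ V_GS − V_t = 2.33 V; 8.01 ≥ 2.33 ✓.

I_D ≈ 2.6 mA, V_DS ≈ 8 V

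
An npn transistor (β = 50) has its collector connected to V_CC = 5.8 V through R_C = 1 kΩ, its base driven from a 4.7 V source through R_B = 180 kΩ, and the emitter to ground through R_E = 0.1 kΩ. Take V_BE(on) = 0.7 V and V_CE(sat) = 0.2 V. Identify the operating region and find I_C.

active; I_C ≈ 1.1 mA

Assume active. Base-emitter loop: I_B = (V_BB − V_BE)/(R_B + (β+1)R_E) = (4.7 − 0.7)/(180 + 51×0.1) = 0.0216 mA.
I_C = β·I_B = 50×0.0216 = 1.08 mA.
V_CE = V_CC − I_C·R_C − I_E·R_E = 5.8 − 1.08×1 − 1.1×0.1 = 4.61 V > V_CE(sat), so the active-region assumption holds.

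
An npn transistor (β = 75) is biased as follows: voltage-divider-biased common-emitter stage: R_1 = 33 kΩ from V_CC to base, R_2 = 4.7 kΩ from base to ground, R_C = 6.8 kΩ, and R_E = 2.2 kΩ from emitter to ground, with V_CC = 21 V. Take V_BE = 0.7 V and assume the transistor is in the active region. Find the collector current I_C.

I_C ≈ 0.84 mA

Thevenize the base divider: V_Th = V_CC·R_2/(R_1+R_2) = 21×4.7/37.7 = 2.62 V, R_Th = R_1‖R_2 = 4.11 kΩ.
Base-emitter loop: V_Th = I_B·R_Th + V_BE + (β+1)I_B·R_E, so I_B = (2.62 − 0.7) / (4.11 + 76×2.2) = 0.0112 mA.
I_C = β·I_B = 75×0.0112 = 0.84 mA, and I_E = (β+1)I_B = 0.851 mA.
V_CE = V_CC − I_C·R_C − I_E·R_E = 21 − 0.84×6.8 − 0.851×2.2 = 13.4 V.
V_CE = 13.4 V > 0.2 V confirms active-region operation.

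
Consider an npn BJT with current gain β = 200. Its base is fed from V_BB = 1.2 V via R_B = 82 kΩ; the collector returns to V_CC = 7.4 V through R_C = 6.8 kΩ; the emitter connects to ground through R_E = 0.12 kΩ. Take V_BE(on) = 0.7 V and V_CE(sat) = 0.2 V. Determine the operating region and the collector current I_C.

Assume active. Base-emitter loop: I_B = (V_BB − V_BE)/(R_B + (β+1)R_E) = (1.2 − 0.7)/(82 + 201×0.12) = 0.00471 mA.
I_C = β·I_B = 200×0.00471 = 0.942 mA.
V_CE = V_CC − I_C·R_C − I_E·R_E = 7.4 − 0.942×6.8 − 0.947×0.12 = 0.879 V > V_CE(sat), so the active-region assumption holds.

active; I_C ≈ 0.94 mA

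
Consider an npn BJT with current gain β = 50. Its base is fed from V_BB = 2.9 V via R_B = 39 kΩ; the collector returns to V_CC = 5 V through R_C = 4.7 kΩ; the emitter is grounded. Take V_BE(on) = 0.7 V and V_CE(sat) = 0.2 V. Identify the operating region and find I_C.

saturation; I_C ≈ 1 mA

Assume active: I_B = (2.9 − 0.7)/39 = 0.0564 mA, giving I_C = β·I_B = 2.82 mA.
But then V_CE = 5 − 2.82×4.7 = -8.26 V < V_CE(sat) = 0.2 V — impossible in the active region.
So the transistor is saturated. With V_CE = 0.2 V, I_C = (V_CC − 0.2)/R_C = 4.8/4.7 = 1.02 mA.
Check: β·I_B = 2.82 mA > I_C = 1.02 mA, confirming saturation.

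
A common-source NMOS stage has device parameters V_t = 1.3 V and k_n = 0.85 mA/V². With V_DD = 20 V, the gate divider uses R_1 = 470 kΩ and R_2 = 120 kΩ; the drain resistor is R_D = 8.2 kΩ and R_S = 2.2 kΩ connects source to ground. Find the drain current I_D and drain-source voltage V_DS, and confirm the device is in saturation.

V_G = V_DD·R_2/(R_1+R_2) = 20×120/590 = 4.07 V.
Assume saturation: I_D = (k_n/2)(V_GS − V_t)² with V_GS = V_G − I_D·R_S = 4.07 − 2.2·I_D.
Substituting gives 2.06·I_D² − 6.18·I_D + 3.26 = 0, with roots I_D = 0.682 or 2.32 mA.
The root I_D = 2.32 mA gives V_GS = -1.04 V ≤ V_t, so take I_D = 0.682 mA.
Then V_GS = 2.57 V and V_DS = V_DD − I_D(R_D+R_S) = 20 − 0.682×10.4 = 12.9 V.
Saturation requires V_DS ≥ V_GS − V_t = 1.27 V; 12.9 ≥ 1.27 ✓.

I_D ≈ 0.68 mA, V_DS ≈ 13 V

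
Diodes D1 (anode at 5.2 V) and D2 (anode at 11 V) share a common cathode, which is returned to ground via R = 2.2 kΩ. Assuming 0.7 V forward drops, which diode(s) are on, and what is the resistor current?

Assume both conduct. Then node N would need to be at both 5.2−0.7 = 4.5 V and 11−0.7 = 10.3 V, which is impossible.
Assume only D2 conducts: V_N = 11 − 0.7 = 10.3 V, so I_R = 10.3/2.2 = 4.68 mA.
Check D1: its anode-to-cathode voltage is 5.2 − 10.3 = -5.1 V < 0.7 V, so it is off. The assumption is consistent.

Only D2 conducts; I_R ≈ 4.7 mA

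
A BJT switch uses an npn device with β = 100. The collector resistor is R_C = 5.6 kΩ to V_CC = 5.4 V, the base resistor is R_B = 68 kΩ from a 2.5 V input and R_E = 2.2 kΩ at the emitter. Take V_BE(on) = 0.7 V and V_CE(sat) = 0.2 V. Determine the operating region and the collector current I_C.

Assume active. Base-emitter loop: I_B = (V_BB − V_BE)/(R_B + (β+1)R_E) = (2.5 − 0.7)/(68 + 101×2.2) = 0.0062 mA.
I_C = β·I_B = 100×0.0062 = 0.62 mA.
V_CE = V_CC − I_C·R_C − I_E·R_E = 5.4 − 0.62×5.6 − 0.626×2.2 = 0.548 V > V_CE(sat), so the active-region assumption holds.

active; I_C ≈ 0.62 mA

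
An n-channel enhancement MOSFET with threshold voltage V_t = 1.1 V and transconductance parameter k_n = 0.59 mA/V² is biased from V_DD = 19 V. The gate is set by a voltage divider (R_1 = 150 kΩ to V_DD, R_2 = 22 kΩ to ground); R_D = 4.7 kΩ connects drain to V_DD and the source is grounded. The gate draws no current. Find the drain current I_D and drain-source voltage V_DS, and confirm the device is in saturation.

V_G = V_DD·R_2/(R_1+R_2) = 19×22/172 = 2.43 V. With the source grounded, V_GS = V_G = 2.43 V.
Assume saturation: I_D = (k_n/2)(V_GS − V_t)² = (0.59/2)×(2.43 − 1.1)² = 0.295×1.33² = 0.522 mA.
V_DS = V_DD − I_D·R_D = 19 − 0.522×4.7 = 16.5 V.
Saturation requires V_DS ≥ V_GS − V_t = 1.33 V; 16.5 ≥ 1.33 ✓.

I_D ≈ 0.52 mA, V_DS ≈ 17 V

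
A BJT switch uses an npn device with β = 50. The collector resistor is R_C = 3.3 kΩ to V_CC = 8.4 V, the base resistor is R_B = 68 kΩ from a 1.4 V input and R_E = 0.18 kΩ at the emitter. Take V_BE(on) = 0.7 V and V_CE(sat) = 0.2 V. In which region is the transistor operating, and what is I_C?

Assume active. Base-emitter loop: I_B = (V_BB − V_BE)/(R_B + (β+1)R_E) = (1.4 − 0.7)/(68 + 51×0.18) = 0.00907 mA.
I_C = β·I_B = 50×0.00907 = 0.453 mA.
V_CE = V_CC − I_C·R_C − I_E·R_E = 8.4 − 0.453×3.3 − 0.463×0.18 = 6.82 V > V_CE(sat), so the active-region assumption holds.

active; I_C ≈ 0.45 mA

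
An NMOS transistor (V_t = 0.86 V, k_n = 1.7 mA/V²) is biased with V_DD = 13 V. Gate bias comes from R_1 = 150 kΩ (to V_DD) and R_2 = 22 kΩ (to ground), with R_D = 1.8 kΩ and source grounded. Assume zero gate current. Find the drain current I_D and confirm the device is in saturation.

I_D ≈ 0.55 mA

V_G = V_DD·R_2/(R_1+R_2) = 13×22/172 = 1.66 V. With the source grounded, V_GS = V_G = 1.66 V.
Assume saturation: I_D = (k_n/2)(V_GS − V_t)² = (1.7/2)×(1.66 − 0.86)² = 0.85×0.803² = 0.548 mA.
V_DS = V_DD − I_D·R_D = 13 − 0.548×1.8 = 12 V.
Saturation requires V_DS ≥ V_GS − V_t = 0.803 V; 12 ≥ 0.803 ✓.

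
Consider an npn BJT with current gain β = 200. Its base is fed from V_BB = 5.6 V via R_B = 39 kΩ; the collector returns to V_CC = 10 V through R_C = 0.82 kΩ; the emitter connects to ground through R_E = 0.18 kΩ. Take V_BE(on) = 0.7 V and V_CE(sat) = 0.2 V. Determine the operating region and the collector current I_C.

Assume active: I_B = (5.6 − 0.7)/(39 + 201×0.18) = 0.0652 mA, I_C = β·I_B = 13 mA.
Then V_CE = 10 − 13×0.82 − 13.1×0.18 = -3.05 V < 0.2 V — the active assumption fails.
Re-solve with V_CE = 0.2 V. KCL at the emitter: V_E/R_E = (V_BB−0.7−V_E)/R_B + (V_CC−0.2−V_E)/R_C, giving V_E = 1.78 V.
I_C = (V_CC − 0.2 − V_E)/R_C = (9.8 − 1.78)/0.82 = 9.79 mA.
Check: I_B = (4.9 − 1.78)/39 = 0.0801 mA, and β·I_B = 16 mA > I_C, confirming saturation.

saturation; I_C ≈ 9.8 mA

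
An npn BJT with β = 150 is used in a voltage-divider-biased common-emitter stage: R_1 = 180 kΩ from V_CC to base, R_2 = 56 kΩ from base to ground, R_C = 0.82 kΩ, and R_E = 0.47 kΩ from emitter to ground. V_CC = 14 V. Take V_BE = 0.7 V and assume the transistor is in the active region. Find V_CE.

V_CE ≈ 9.5 V

Thevenize the base divider: V_Th = V_CC·R_2/(R_1+R_2) = 14×56/236 = 3.32 V, R_Th = R_1‖R_2 = 42.7 kΩ.
Base-emitter loop: V_Th = I_B·R_Th + V_BE + (β+1)I_B·R_E, so I_B = (3.32 − 0.7) / (42.7 + 151×0.47) = 0.0231 mA.
I_C = β·I_B = 150×0.0231 = 3.46 mA, and I_E = (β+1)I_B = 3.48 mA.
V_CE = V_CC − I_C·R_C − I_E·R_E = 14 − 3.46×0.82 − 3.48×0.47 = 9.53 V.
V_CE = 9.53 V > 0.2 V confirms active-region operation.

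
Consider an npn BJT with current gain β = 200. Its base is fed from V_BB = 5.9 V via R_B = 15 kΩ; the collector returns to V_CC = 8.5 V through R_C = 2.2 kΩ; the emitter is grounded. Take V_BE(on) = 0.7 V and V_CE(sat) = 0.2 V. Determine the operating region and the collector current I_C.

Assume active: I_B = (5.9 − 0.7)/15 = 0.347 mA, giving I_C = β·I_B = 69.3 mA.
But then V_CE = 8.5 − 69.3×2.2 = -144 V < V_CE(sat) = 0.2 V — impossible in the active region.
So the transistor is saturated. With V_CE = 0.2 V, I_C = (V_CC − 0.2)/R_C = 8.3/2.2 = 3.77 mA.
Check: β·I_B = 69.3 mA > I_C = 3.77 mA, confirming saturation.

saturation; I_C ≈ 3.8 mA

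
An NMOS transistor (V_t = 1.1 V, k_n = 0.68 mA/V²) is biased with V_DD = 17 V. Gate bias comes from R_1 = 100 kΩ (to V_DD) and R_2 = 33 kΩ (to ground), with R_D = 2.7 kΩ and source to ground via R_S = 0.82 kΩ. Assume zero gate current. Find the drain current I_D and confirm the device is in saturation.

I_D ≈ 1.4 mA

V_G = V_DD·R_2/(R_1+R_2) = 17×33/133 = 4.22 V.
Assume saturation: I_D = (k_n/2)(V_GS − V_t)² with V_GS = V_G − I_D·R_S = 4.22 − 0.82·I_D.
Substituting gives 0.229·I_D² − 2.74·I_D + 3.31 = 0, with roots I_D = 1.36 or 10.6 mA.
The root I_D = 10.6 mA gives V_GS = -4.49 V ≤ V_t, so take I_D = 1.36 mA.
Then V_GS = 3.1 V and V_DS = V_DD − I_D(R_D+R_S) = 17 − 1.36×3.52 = 12.2 V.
Saturation requires V_DS ≥ V_GS − V_t = 2 V; 12.2 ≥ 2 ✓.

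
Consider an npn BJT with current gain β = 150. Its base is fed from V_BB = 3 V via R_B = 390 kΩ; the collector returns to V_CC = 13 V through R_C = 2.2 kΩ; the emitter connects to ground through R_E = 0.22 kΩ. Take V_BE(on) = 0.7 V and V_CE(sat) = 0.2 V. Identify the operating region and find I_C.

Assume active. Base-emitter loop: I_B = (V_BB − V_BE)/(R_B + (β+1)R_E) = (3 − 0.7)/(390 + 151×0.22) = 0.00543 mA.
I_C = β·I_B = 150×0.00543 = 0.815 mA.
V_CE = V_CC − I_C·R_C − I_E·R_E = 13 − 0.815×2.2 − 0.821×0.22 = 11 V > V_CE(sat), so the active-region assumption holds.

active; I_C ≈ 0.82 mA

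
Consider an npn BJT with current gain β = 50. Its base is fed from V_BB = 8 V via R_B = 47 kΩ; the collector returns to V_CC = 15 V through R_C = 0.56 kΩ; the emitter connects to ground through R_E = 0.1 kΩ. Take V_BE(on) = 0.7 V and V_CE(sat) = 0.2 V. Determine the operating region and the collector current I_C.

active; I_C ≈ 7 mA

Assume active. Base-emitter loop: I_B = (V_BB − V_BE)/(R_B + (β+1)R_E) = (8 − 0.7)/(47 + 51×0.1) = 0.14 mA.
I_C = β·I_B = 50×0.14 = 7.01 mA.
V_CE = V_CC − I_C·R_C − I_E·R_E = 15 − 7.01×0.56 − 7.15×0.1 = 10.4 V > V_CE(sat), so the active-region assumption holds.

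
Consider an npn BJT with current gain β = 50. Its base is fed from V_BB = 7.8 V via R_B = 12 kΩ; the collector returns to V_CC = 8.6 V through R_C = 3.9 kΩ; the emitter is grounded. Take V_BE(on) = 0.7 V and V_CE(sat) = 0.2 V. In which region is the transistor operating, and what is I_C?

Assume active: I_B = (7.8 − 0.7)/12 = 0.592 mA, giving I_C = β·I_B = 29.6 mA.
But then V_CE = 8.6 − 29.6×3.9 = -107 V < V_CE(sat) = 0.2 V — impossible in the active region.
So the transistor is saturated. With V_CE = 0.2 V, I_C = (V_CC − 0.2)/R_C = 8.4/3.9 = 2.15 mA.
Check: β·I_B = 29.6 mA > I_C = 2.15 mA, confirming saturation.

saturation; I_C ≈ 2.2 mA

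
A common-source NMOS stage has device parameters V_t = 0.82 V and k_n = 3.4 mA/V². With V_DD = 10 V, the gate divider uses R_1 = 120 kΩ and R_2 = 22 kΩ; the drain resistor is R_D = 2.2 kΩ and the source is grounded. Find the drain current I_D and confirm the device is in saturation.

V_G = V_DD·R_2/(R_1+R_2) = 10×22/142 = 1.55 V. With the source grounded, V_GS = V_G = 1.55 V.
Assume saturation: I_D = (k_n/2)(V_GS − V_t)² = (3.4/2)×(1.55 − 0.82)² = 1.7×0.729² = 0.904 mA.
V_DS = V_DD − I_D·R_D = 10 − 0.904×2.2 = 8.01 V.
Saturation requires V_DS ≥ V_GS − V_t = 0.729 V; 8.01 ≥ 0.729 ✓.

I_D ≈ 0.9 mA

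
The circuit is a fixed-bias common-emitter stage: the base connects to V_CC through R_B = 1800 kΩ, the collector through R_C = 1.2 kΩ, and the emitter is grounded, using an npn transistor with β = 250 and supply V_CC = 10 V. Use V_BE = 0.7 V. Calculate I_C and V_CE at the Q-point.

Base loop: V_CC = I_B·R_B + V_BE, so I_B = (10 − 0.7)/1800 kΩ = 0.00517 mA.
In the active region I_C = β·I_B = 250 × 0.00517 = 1.29 mA.
Collector loop: V_CE = V_CC − I_C·R_C = 10 − 1.29×1.2 = 8.45 V.
Since V_CE = 8.45 V > V_CE(sat) ≈ 0.2 V, the transistor is in the active region as assumed.

I_C ≈ 1.3 mA, V_CE ≈ 8.4 V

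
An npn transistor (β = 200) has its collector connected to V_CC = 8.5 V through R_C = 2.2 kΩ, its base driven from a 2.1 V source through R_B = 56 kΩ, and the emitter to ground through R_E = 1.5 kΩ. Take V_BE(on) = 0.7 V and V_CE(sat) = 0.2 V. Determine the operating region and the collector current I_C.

Assume active. Base-emitter loop: I_B = (V_BB − V_BE)/(R_B + (β+1)R_E) = (2.1 − 0.7)/(56 + 201×1.5) = 0.00392 mA.
I_C = β·I_B = 200×0.00392 = 0.783 mA.
V_CE = V_CC − I_C·R_C − I_E·R_E = 8.5 − 0.783×2.2 − 0.787×1.5 = 5.6 V > V_CE(sat), so the active-region assumption holds.

active; I_C ≈ 0.78 mA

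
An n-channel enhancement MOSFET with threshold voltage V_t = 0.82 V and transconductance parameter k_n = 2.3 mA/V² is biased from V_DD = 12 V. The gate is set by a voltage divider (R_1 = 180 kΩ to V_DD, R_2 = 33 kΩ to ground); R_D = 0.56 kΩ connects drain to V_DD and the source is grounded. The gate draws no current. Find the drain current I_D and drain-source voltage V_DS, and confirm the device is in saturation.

I_D ≈ 1.2 mA, V_DS ≈ 11 V

V_G = V_DD·R_2/(R_1+R_2) = 12×33/213 = 1.86 V. With the source grounded, V_GS = V_G = 1.86 V.
Assume saturation: I_D = (k_n/2)(V_GS − V_t)² = (2.3/2)×(1.86 − 0.82)² = 1.15×1.04² = 1.24 mA.
V_DS = V_DD − I_D·R_D = 12 − 1.24×0.56 = 11.3 V.
Saturation requires V_DS ≥ V_GS − V_t = 1.04 V; 11.3 ≥ 1.04 ✓.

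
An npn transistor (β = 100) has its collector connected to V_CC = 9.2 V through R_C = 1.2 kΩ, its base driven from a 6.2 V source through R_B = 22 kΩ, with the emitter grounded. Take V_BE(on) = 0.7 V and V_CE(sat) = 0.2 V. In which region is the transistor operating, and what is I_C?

Assume active: I_B = (6.2 − 0.7)/22 = 0.25 mA, giving I_C = β·I_B = 25 mA.
But then V_CE = 9.2 − 25×1.2 = -20.8 V < V_CE(sat) = 0.2 V — impossible in the active region.
So the transistor is saturated. With V_CE = 0.2 V, I_C = (V_CC − 0.2)/R_C = 9/1.2 = 7.5 mA.
Check: β·I_B = 25 mA > I_C = 7.5 mA, confirming saturation.

saturation; I_C ≈ 7.5 mA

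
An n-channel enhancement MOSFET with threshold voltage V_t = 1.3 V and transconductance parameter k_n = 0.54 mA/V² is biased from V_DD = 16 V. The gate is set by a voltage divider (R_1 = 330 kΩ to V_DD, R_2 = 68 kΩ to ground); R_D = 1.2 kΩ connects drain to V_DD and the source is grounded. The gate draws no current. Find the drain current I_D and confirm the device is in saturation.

I_D ≈ 0.55 mA

V_G = V_DD·R_2/(R_1+R_2) = 16×68/398 = 2.73 V. With the source grounded, V_GS = V_G = 2.73 V.
Assume saturation: I_D = (k_n/2)(V_GS − V_t)² = (0.54/2)×(2.73 − 1.3)² = 0.27×1.43² = 0.555 mA.
V_DS = V_DD − I_D·R_D = 16 − 0.555×1.2 = 15.3 V.
Saturation requires V_DS ≥ V_GS − V_t = 1.43 V; 15.3 ≥ 1.43 ✓.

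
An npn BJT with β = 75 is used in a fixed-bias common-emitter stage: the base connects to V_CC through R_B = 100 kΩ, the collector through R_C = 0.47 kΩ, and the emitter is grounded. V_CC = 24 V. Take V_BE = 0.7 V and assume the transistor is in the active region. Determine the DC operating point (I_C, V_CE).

Base loop: V_CC = I_B·R_B + V_BE, so I_B = (24 − 0.7)/100 kΩ = 0.233 mA.
In the active region I_C = β·I_B = 75 × 0.233 = 17.5 mA.
Collector loop: V_CE = V_CC − I_C·R_C = 24 − 17.5×0.47 = 15.8 V.
Since V_CE = 15.8 V > V_CE(sat) ≈ 0.2 V, the transistor is in the active region as assumed.

I_C ≈ 17 mA, V_CE ≈ 16 V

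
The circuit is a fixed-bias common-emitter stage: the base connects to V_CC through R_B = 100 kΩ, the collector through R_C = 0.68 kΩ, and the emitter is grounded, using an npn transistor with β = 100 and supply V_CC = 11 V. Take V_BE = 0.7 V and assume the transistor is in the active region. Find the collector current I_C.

Base loop: V_CC = I_B·R_B + V_BE, so I_B = (11 − 0.7)/100 kΩ = 0.103 mA.
In the active region I_C = β·I_B = 100 × 0.103 = 10.3 mA.
Collector loop: V_CE = V_CC − I_C·R_C = 11 − 10.3×0.68 = 4 V.
Since V_CE = 4 V > V_CE(sat) ≈ 0.2 V, the transistor is in the active region as assumed.

I_C ≈ 10 mA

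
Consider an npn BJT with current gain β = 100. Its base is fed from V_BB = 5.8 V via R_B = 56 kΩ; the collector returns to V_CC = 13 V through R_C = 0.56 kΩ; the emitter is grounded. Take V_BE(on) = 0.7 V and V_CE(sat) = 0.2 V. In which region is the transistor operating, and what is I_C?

active; I_C ≈ 9.1 mA

Assume active. Base-emitter loop: I_B = (V_BB − V_BE)/R_B = (5.8 − 0.7)/56 = 0.0911 mA.
I_C = β·I_B = 100×0.0911 = 9.11 mA.
V_CE = V_CC − I_C·R_C = 13 − 9.11×0.56 = 7.9 V > V_CE(sat), so the active-region assumption holds.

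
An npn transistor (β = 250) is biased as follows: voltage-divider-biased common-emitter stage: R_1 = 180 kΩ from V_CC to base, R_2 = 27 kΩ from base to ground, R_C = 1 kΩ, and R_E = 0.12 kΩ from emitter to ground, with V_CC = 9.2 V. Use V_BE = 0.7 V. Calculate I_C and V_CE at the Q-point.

I_C ≈ 2.3 mA, V_CE ≈ 6.6 V

Thevenize the base divider: V_Th = V_CC·R_2/(R_1+R_2) = 9.2×27/207 = 1.2 V, R_Th = R_1‖R_2 = 23.5 kΩ.
Base-emitter loop: V_Th = I_B·R_Th + V_BE + (β+1)I_B·R_E, so I_B = (1.2 − 0.7) / (23.5 + 251×0.12) = 0.00933 mA.
I_C = β·I_B = 250×0.00933 = 2.33 mA, and I_E = (β+1)I_B = 2.34 mA.
V_CE = V_CC − I_C·R_C − I_E·R_E = 9.2 − 2.33×1 − 2.34×0.12 = 6.59 V.
V_CE = 6.59 V > 0.2 V confirms active-region operation.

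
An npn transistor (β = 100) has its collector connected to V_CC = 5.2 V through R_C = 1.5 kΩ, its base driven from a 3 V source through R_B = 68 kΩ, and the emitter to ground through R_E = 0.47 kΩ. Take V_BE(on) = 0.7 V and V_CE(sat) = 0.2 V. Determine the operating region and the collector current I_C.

active; I_C ≈ 2 mA

Assume active. Base-emitter loop: I_B = (V_BB − V_BE)/(R_B + (β+1)R_E) = (3 − 0.7)/(68 + 101×0.47) = 0.0199 mA.
I_C = β·I_B = 100×0.0199 = 1.99 mA.
V_CE = V_CC − I_C·R_C − I_E·R_E = 5.2 − 1.99×1.5 − 2.01×0.47 = 1.27 V > V_CE(sat), so the active-region assumption holds.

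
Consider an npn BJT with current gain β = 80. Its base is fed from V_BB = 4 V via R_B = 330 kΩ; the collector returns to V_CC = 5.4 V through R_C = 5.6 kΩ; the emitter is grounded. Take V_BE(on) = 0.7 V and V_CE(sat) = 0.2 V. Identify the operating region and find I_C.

active; I_C ≈ 0.8 mA

Assume active. Base-emitter loop: I_B = (V_BB − V_BE)/R_B = (4 − 0.7)/330 = 0.01 mA.
I_C = β·I_B = 80×0.01 = 0.8 mA.
V_CE = V_CC − I_C·R_C = 5.4 − 0.8×5.6 = 0.92 V > V_CE(sat), so the active-region assumption holds.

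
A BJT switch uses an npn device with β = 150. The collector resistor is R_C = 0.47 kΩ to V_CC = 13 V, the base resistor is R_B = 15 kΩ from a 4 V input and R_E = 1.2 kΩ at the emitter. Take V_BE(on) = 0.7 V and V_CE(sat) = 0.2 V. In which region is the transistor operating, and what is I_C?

active; I_C ≈ 2.5 mA

Assume active. Base-emitter loop: I_B = (V_BB − V_BE)/(R_B + (β+1)R_E) = (4 − 0.7)/(15 + 151×1.2) = 0.0168 mA.
I_C = β·I_B = 150×0.0168 = 2.52 mA.
V_CE = V_CC − I_C·R_C − I_E·R_E = 13 − 2.52×0.47 − 2.54×1.2 = 8.77 V > V_CE(sat), so the active-region assumption holds.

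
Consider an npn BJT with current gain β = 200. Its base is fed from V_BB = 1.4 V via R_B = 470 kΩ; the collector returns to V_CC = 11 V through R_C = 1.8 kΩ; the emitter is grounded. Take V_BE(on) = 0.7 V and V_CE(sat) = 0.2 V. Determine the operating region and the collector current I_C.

active; I_C ≈ 0.3 mA

Assume active. Base-emitter loop: I_B = (V_BB − V_BE)/R_B = (1.4 − 0.7)/470 = 0.00149 mA.
I_C = β·I_B = 200×0.00149 = 0.298 mA.
V_CE = V_CC − I_C·R_C = 11 − 0.298×1.8 = 10.5 V > V_CE(sat), so the active-region assumption holds.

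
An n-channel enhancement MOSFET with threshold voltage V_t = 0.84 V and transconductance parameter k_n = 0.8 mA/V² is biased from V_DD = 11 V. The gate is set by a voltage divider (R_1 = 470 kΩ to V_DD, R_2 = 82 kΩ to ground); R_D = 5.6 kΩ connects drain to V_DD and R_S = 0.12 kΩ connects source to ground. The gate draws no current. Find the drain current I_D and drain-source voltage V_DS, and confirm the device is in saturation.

I_D ≈ 0.23 mA, V_DS ≈ 9.7 V

V_G = V_DD·R_2/(R_1+R_2) = 11×82/552 = 1.63 V.
Assume saturation: I_D = (k_n/2)(V_GS − V_t)² with V_GS = V_G − I_D·R_S = 1.63 − 0.12·I_D.
Substituting gives 0.00576·I_D² − 1.08·I_D + 0.252 = 0, with roots I_D = 0.235 or 187 mA.
The root I_D = 187 mA gives V_GS = -20.8 V ≤ V_t, so take I_D = 0.235 mA.
Then V_GS = 1.61 V and V_DS = V_DD − I_D(R_D+R_S) = 11 − 0.235×5.72 = 9.66 V.
Saturation requires V_DS ≥ V_GS − V_t = 0.766 V; 9.66 ≥ 0.766 ✓.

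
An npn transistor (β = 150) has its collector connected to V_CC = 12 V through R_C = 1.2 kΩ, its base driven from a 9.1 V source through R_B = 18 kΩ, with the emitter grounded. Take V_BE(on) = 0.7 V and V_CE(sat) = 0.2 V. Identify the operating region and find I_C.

Assume active: I_B = (9.1 − 0.7)/18 = 0.467 mA, giving I_C = β·I_B = 70 mA.
But then V_CE = 12 − 70×1.2 = -72 V < V_CE(sat) = 0.2 V — impossible in the active region.
So the transistor is saturated. With V_CE = 0.2 V, I_C = (V_CC − 0.2)/R_C = 11.8/1.2 = 9.83 mA.
Check: β·I_B = 70 mA > I_C = 9.83 mA, confirming saturation.

saturation; I_C ≈ 9.8 mA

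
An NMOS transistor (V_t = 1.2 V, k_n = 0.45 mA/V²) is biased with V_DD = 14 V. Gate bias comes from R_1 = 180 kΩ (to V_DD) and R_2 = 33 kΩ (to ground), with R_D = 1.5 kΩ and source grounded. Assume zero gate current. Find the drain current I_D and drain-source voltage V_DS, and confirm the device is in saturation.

I_D ≈ 0.21 mA, V_DS ≈ 14 V

V_G = V_DD·R_2/(R_1+R_2) = 14×33/213 = 2.17 V. With the source grounded, V_GS = V_G = 2.17 V.
Assume saturation: I_D = (k_n/2)(V_GS − V_t)² = (0.45/2)×(2.17 − 1.2)² = 0.225×0.969² = 0.211 mA.
V_DS = V_DD − I_D·R_D = 14 − 0.211×1.5 = 13.7 V.
Saturation requires V_DS ≥ V_GS − V_t = 0.969 V; 13.7 ≥ 0.969 ✓.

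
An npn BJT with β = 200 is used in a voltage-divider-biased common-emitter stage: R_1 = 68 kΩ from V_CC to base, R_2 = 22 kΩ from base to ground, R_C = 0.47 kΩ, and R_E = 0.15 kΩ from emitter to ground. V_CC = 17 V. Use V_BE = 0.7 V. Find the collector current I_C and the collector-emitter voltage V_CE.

I_C ≈ 15 mA, V_CE ≈ 7.8 V

Thevenize the base divider: V_Th = V_CC·R_2/(R_1+R_2) = 17×22/90 = 4.16 V, R_Th = R_1‖R_2 = 16.6 kΩ.
Base-emitter loop: V_Th = I_B·R_Th + V_BE + (β+1)I_B·R_E, so I_B = (4.16 − 0.7) / (16.6 + 201×0.15) = 0.0739 mA.
I_C = β·I_B = 200×0.0739 = 14.8 mA, and I_E = (β+1)I_B = 14.8 mA.
V_CE = V_CC − I_C·R_C − I_E·R_E = 17 − 14.8×0.47 − 14.8×0.15 = 7.83 V.
V_CE = 7.83 V > 0.2 V confirms active-region operation.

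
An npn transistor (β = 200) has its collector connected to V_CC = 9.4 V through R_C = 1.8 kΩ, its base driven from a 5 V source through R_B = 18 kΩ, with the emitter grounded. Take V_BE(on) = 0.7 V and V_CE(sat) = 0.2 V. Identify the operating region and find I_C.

Assume active: I_B = (5 − 0.7)/18 = 0.239 mA, giving I_C = β·I_B = 47.8 mA.
But then V_CE = 9.4 − 47.8×1.8 = -76.6 V < V_CE(sat) = 0.2 V — impossible in the active region.
So the transistor is saturated. With V_CE = 0.2 V, I_C = (V_CC − 0.2)/R_C = 9.2/1.8 = 5.11 mA.
Check: β·I_B = 47.8 mA > I_C = 5.11 mA, confirming saturation.

saturation; I_C ≈ 5.1 mA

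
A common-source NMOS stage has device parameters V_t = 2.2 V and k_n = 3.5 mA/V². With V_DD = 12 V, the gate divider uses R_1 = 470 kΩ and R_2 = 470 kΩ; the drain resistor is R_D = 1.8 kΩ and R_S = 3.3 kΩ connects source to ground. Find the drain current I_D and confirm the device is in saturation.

V_G = V_DD·R_2/(R_1+R_2) = 12×470/940 = 6 V.
Assume saturation: I_D = (k_n/2)(V_GS − V_t)² with V_GS = V_G − I_D·R_S = 6 − 3.3·I_D.
Substituting gives 19.1·I_D² − 44.9·I_D + 25.3 = 0, with roots I_D = 0.931 or 1.42 mA.
The root I_D = 1.42 mA gives V_GS = 1.3 V ≤ V_t, so take I_D = 0.931 mA.
Then V_GS = 2.93 V and V_DS = V_DD − I_D(R_D+R_S) = 12 − 0.931×5.1 = 7.25 V.
Saturation requires V_DS ≥ V_GS − V_t = 0.729 V; 7.25 ≥ 0.729 ✓.

I_D ≈ 0.93 mA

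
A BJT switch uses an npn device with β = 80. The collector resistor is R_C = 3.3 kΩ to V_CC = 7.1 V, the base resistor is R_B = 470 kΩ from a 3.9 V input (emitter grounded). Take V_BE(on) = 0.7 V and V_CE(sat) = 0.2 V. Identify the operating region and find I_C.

Assume active. Base-emitter loop: I_B = (V_BB − V_BE)/R_B = (3.9 − 0.7)/470 = 0.00681 mA.
I_C = β·I_B = 80×0.00681 = 0.545 mA.
V_CE = V_CC − I_C·R_C = 7.1 − 0.545×3.3 = 5.3 V > V_CE(sat), so the active-region assumption holds.

active; I_C ≈ 0.54 mA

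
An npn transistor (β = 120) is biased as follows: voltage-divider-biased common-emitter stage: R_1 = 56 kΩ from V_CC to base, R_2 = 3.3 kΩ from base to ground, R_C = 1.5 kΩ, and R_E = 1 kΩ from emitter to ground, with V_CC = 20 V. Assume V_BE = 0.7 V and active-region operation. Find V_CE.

Thevenize the base divider: V_Th = V_CC·R_2/(R_1+R_2) = 20×3.3/59.3 = 1.11 V, R_Th = R_1‖R_2 = 3.12 kΩ.
Base-emitter loop: V_Th = I_B·R_Th + V_BE + (β+1)I_B·R_E, so I_B = (1.11 − 0.7) / (3.12 + 121×1) = 0.00333 mA.
I_C = β·I_B = 120×0.00333 = 0.399 mA, and I_E = (β+1)I_B = 0.403 mA.
V_CE = V_CC − I_C·R_C − I_E·R_E = 20 − 0.399×1.5 − 0.403×1 = 19 V.
V_CE = 19 V > 0.2 V confirms active-region operation.

V_CE ≈ 19 V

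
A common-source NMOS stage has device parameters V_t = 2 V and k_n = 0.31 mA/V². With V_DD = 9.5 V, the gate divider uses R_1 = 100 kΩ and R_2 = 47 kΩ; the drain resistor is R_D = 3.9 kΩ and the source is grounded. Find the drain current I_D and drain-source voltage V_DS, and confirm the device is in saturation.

V_G = V_DD·R_2/(R_1+R_2) = 9.5×47/147 = 3.04 V. With the source grounded, V_GS = V_G = 3.04 V.
Assume saturation: I_D = (k_n/2)(V_GS − V_t)² = (0.31/2)×(3.04 − 2)² = 0.155×1.04² = 0.167 mA.
V_DS = V_DD − I_D·R_D = 9.5 − 0.167×3.9 = 8.85 V.
Saturation requires V_DS ≥ V_GS − V_t = 1.04 V; 8.85 ≥ 1.04 ✓.

I_D ≈ 0.17 mA, V_DS ≈ 8.8 V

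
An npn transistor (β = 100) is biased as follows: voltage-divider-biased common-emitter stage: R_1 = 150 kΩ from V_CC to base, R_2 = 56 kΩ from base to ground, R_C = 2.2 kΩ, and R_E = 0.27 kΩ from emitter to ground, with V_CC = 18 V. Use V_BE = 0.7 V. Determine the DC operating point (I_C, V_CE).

I_C ≈ 6.2 mA, V_CE ≈ 2.8 V

Thevenize the base divider: V_Th = V_CC·R_2/(R_1+R_2) = 18×56/206 = 4.89 V, R_Th = R_1‖R_2 = 40.8 kΩ.
Base-emitter loop: V_Th = I_B·R_Th + V_BE + (β+1)I_B·R_E, so I_B = (4.89 − 0.7) / (40.8 + 101×0.27) = 0.0616 mA.
I_C = β·I_B = 100×0.0616 = 6.16 mA, and I_E = (β+1)I_B = 6.22 mA.
V_CE = V_CC − I_C·R_C − I_E·R_E = 18 − 6.16×2.2 − 6.22×0.27 = 2.76 V.
V_CE = 2.76 V > 0.2 V confirms active-region operation.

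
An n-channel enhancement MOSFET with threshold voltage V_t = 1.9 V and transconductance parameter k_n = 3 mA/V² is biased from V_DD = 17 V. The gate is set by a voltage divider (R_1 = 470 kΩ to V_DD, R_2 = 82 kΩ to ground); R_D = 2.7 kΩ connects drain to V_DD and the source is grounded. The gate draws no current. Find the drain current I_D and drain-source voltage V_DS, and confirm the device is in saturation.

V_G = V_DD·R_2/(R_1+R_2) = 17×82/552 = 2.53 V. With the source grounded, V_GS = V_G = 2.53 V.
Assume saturation: I_D = (k_n/2)(V_GS − V_t)² = (3/2)×(2.53 − 1.9)² = 1.5×0.625² = 0.587 mA.
V_DS = V_DD − I_D·R_D = 17 − 0.587×2.7 = 15.4 V.
Saturation requires V_DS ≥ V_GS − V_t = 0.625 V; 15.4 ≥ 0.625 ✓.

I_D ≈ 0.59 mA, V_DS ≈ 15 V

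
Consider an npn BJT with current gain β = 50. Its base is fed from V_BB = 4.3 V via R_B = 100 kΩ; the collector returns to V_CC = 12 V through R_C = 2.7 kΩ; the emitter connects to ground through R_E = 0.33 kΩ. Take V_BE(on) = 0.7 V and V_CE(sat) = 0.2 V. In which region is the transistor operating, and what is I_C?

Assume active. Base-emitter loop: I_B = (V_BB − V_BE)/(R_B + (β+1)R_E) = (4.3 − 0.7)/(100 + 51×0.33) = 0.0308 mA.
I_C = β·I_B = 50×0.0308 = 1.54 mA.
V_CE = V_CC − I_C·R_C − I_E·R_E = 12 − 1.54×2.7 − 1.57×0.33 = 7.32 V > V_CE(sat), so the active-region assumption holds.

active; I_C ≈ 1.5 mA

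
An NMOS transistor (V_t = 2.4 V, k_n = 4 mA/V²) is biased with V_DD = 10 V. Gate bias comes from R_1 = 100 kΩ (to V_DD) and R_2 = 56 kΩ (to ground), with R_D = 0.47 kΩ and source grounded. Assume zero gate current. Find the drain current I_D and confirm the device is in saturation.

I_D ≈ 2.8 mA

V_G = V_DD·R_2/(R_1+R_2) = 10×56/156 = 3.59 V. With the source grounded, V_GS = V_G = 3.59 V.
Assume saturation: I_D = (k_n/2)(V_GS − V_t)² = (4/2)×(3.59 − 2.4)² = 2×1.19² = 2.83 mA.
V_DS = V_DD − I_D·R_D = 10 − 2.83×0.47 = 8.67 V.
Saturation requires V_DS ≥ V_GS − V_t = 1.19 V; 8.67 ≥ 1.19 ✓.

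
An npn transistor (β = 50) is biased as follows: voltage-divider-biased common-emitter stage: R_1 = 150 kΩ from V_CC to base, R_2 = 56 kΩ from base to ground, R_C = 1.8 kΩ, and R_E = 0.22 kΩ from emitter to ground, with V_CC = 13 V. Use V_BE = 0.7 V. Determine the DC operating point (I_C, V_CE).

Thevenize the base divider: V_Th = V_CC·R_2/(R_1+R_2) = 13×56/206 = 3.53 V, R_Th = R_1‖R_2 = 40.8 kΩ.
Base-emitter loop: V_Th = I_B·R_Th + V_BE + (β+1)I_B·R_E, so I_B = (3.53 − 0.7) / (40.8 + 51×0.22) = 0.0545 mA.
I_C = β·I_B = 50×0.0545 = 2.73 mA, and I_E = (β+1)I_B = 2.78 mA.
V_CE = V_CC − I_C·R_C − I_E·R_E = 13 − 2.73×1.8 − 2.78×0.22 = 7.48 V.
V_CE = 7.48 V > 0.2 V confirms active-region operation.

I_C ≈ 2.7 mA, V_CE ≈ 7.5 V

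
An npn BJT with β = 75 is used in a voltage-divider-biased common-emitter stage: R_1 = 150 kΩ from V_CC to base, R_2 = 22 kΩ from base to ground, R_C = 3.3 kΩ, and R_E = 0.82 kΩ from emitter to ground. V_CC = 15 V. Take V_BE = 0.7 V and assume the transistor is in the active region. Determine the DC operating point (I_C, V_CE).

Thevenize the base divider: V_Th = V_CC·R_2/(R_1+R_2) = 15×22/172 = 1.92 V, R_Th = R_1‖R_2 = 19.2 kΩ.
Base-emitter loop: V_Th = I_B·R_Th + V_BE + (β+1)I_B·R_E, so I_B = (1.92 − 0.7) / (19.2 + 76×0.82) = 0.015 mA.
I_C = β·I_B = 75×0.015 = 1.12 mA, and I_E = (β+1)I_B = 1.14 mA.
V_CE = V_CC − I_C·R_C − I_E·R_E = 15 − 1.12×3.3 − 1.14×0.82 = 10.4 V.
V_CE = 10.4 V > 0.2 V confirms active-region operation.

I_C ≈ 1.1 mA, V_CE ≈ 10 V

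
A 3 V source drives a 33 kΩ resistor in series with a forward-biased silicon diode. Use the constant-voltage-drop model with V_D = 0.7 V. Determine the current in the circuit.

I ≈ 0.07 mA

KVL around the loop: 3 = V_D + I·R = 0.7 + I × 33 kΩ.
So I = (3 − 0.7) / 33 kΩ = 2.3 / 33 = 0.0697 mA.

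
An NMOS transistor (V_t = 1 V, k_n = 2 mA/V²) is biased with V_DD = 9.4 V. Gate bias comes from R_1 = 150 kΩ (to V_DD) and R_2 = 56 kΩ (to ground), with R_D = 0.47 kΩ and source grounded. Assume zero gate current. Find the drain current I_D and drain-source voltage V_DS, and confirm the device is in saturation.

V_G = V_DD·R_2/(R_1+R_2) = 9.4×56/206 = 2.56 V. With the source grounded, V_GS = V_G = 2.56 V.
Assume saturation: I_D = (k_n/2)(V_GS − V_t)² = (2/2)×(2.56 − 1)² = 1×1.56² = 2.42 mA.
V_DS = V_DD − I_D·R_D = 9.4 − 2.42×0.47 = 8.26 V.
Saturation requires V_DS ≥ V_GS − V_t = 1.56 V; 8.26 ≥ 1.56 ✓.

I_D ≈ 2.4 mA, V_DS ≈ 8.3 V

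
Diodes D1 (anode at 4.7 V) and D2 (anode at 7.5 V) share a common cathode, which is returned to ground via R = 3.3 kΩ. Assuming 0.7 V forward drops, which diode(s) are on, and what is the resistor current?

Only D2 conducts; I_R ≈ 2.1 mA

Assume both conduct. Then node N would need to be at both 4.7−0.7 = 4 V and 7.5−0.7 = 6.8 V, which is impossible.
Assume only D2 conducts: V_N = 7.5 − 0.7 = 6.8 V, so I_R = 6.8/3.3 = 2.06 mA.
Check D1: its anode-to-cathode voltage is 4.7 − 6.8 = -2.1 V < 0.7 V, so it is off. The assumption is consistent.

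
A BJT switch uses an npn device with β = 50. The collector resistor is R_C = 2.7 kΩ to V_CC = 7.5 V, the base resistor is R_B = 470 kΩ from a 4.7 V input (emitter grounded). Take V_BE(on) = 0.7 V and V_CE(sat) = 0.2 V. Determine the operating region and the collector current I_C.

active; I_C ≈ 0.43 mA

Assume active. Base-emitter loop: I_B = (V_BB − V_BE)/R_B = (4.7 − 0.7)/470 = 0.00851 mA.
I_C = β·I_B = 50×0.00851 = 0.426 mA.
V_CE = V_CC − I_C·R_C = 7.5 − 0.426×2.7 = 6.35 V > V_CE(sat), so the active-region assumption holds.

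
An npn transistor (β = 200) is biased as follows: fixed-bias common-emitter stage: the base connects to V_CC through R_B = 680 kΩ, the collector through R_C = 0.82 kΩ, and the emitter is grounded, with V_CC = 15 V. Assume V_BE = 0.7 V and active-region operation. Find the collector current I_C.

I_C ≈ 4.2 mA

Base loop: V_CC = I_B·R_B + V_BE, so I_B = (15 − 0.7)/680 kΩ = 0.021 mA.
In the active region I_C = β·I_B = 200 × 0.021 = 4.21 mA.
Collector loop: V_CE = V_CC − I_C·R_C = 15 − 4.21×0.82 = 11.6 V.
Since V_CE = 11.6 V > V_CE(sat) ≈ 0.2 V, the transistor is in the active region as assumed.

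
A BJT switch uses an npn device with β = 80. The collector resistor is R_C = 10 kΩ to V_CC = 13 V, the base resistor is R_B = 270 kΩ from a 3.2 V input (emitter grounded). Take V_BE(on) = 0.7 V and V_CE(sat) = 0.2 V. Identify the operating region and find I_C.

Assume active. Base-emitter loop: I_B = (V_BB − V_BE)/R_B = (3.2 − 0.7)/270 = 0.00926 mA.
I_C = β·I_B = 80×0.00926 = 0.741 mA.
V_CE = V_CC − I_C·R_C = 13 − 0.741×10 = 5.59 V > V_CE(sat), so the active-region assumption holds.

active; I_C ≈ 0.74 mA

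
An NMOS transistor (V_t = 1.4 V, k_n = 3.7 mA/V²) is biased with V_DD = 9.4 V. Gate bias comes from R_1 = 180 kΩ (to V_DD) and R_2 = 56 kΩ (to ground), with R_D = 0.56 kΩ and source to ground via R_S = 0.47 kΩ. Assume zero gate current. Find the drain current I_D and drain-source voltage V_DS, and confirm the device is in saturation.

V_G = V_DD·R_2/(R_1+R_2) = 9.4×56/236 = 2.23 V.
Assume saturation: I_D = (k_n/2)(V_GS − V_t)² with V_GS = V_G − I_D·R_S = 2.23 − 0.47·I_D.
Substituting gives 0.409·I_D² − 2.44·I_D + 1.28 = 0, with roots I_D = 0.578 or 5.4 mA.
The root I_D = 5.4 mA gives V_GS = -0.309 V ≤ V_t, so take I_D = 0.578 mA.
Then V_GS = 1.96 V and V_DS = V_DD − I_D(R_D+R_S) = 9.4 − 0.578×1.03 = 8.8 V.
Saturation requires V_DS ≥ V_GS − V_t = 0.559 V; 8.8 ≥ 0.559 ✓.

I_D ≈ 0.58 mA, V_DS ≈ 8.8 V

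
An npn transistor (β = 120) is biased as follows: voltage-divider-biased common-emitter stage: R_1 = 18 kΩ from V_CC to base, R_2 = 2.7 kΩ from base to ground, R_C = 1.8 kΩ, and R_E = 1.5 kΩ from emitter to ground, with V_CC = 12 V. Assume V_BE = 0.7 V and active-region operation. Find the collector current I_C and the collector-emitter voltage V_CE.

Thevenize the base divider: V_Th = V_CC·R_2/(R_1+R_2) = 12×2.7/20.7 = 1.57 V, R_Th = R_1‖R_2 = 2.35 kΩ.
Base-emitter loop: V_Th = I_B·R_Th + V_BE + (β+1)I_B·R_E, so I_B = (1.57 − 0.7) / (2.35 + 121×1.5) = 0.00471 mA.
I_C = β·I_B = 120×0.00471 = 0.565 mA, and I_E = (β+1)I_B = 0.569 mA.
V_CE = V_CC − I_C·R_C − I_E·R_E = 12 − 0.565×1.8 − 0.569×1.5 = 10.1 V.
V_CE = 10.1 V > 0.2 V confirms active-region operation.

I_C ≈ 0.56 mA, V_CE ≈ 10 V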